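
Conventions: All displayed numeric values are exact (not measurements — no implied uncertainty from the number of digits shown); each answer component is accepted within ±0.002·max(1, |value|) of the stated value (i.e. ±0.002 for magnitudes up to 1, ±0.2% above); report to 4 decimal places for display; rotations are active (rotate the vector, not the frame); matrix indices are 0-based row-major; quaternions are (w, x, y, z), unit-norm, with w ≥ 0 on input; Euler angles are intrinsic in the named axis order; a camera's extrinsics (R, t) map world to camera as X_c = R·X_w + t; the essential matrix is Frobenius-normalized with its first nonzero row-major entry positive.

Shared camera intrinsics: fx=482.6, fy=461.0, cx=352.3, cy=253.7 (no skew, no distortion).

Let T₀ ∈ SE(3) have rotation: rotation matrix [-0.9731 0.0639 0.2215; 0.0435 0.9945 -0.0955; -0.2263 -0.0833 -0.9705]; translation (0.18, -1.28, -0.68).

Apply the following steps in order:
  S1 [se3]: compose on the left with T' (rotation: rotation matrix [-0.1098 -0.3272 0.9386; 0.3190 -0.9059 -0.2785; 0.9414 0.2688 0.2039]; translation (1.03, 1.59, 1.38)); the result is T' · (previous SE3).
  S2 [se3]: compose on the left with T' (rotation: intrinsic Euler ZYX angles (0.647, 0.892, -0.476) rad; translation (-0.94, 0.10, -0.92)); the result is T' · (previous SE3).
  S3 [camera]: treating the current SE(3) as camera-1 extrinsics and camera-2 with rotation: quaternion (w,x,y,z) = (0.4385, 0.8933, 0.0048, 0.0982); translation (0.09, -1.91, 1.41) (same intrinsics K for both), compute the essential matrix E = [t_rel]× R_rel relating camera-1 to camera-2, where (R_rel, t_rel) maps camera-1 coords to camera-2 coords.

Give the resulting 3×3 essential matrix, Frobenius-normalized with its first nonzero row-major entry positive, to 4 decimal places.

matrix = [0.5118 0.0001 -0.4668; 0.2889 0.4746 0.1984; 0.0698 0.3230 0.2507]

after S1 (compose_se3): R=[-0.1198 -0.4106 -0.9039; -0.2868 -0.8573 0.4274; -0.9505 0.3105 -0.0150], t=(0.7908, 2.9964, 1.0667)
after S2 (compose_se3): R=[-0.0868 0.5833 -0.8076; -0.9310 -0.3361 -0.1426; -0.3547 0.7395 0.5722], t=(-2.7077, 2.7150, -1.8023)
after S3 (essential): [0.5118 0.0001 -0.4668; 0.2889 0.4746 0.1984; 0.0698 0.3230 0.2507]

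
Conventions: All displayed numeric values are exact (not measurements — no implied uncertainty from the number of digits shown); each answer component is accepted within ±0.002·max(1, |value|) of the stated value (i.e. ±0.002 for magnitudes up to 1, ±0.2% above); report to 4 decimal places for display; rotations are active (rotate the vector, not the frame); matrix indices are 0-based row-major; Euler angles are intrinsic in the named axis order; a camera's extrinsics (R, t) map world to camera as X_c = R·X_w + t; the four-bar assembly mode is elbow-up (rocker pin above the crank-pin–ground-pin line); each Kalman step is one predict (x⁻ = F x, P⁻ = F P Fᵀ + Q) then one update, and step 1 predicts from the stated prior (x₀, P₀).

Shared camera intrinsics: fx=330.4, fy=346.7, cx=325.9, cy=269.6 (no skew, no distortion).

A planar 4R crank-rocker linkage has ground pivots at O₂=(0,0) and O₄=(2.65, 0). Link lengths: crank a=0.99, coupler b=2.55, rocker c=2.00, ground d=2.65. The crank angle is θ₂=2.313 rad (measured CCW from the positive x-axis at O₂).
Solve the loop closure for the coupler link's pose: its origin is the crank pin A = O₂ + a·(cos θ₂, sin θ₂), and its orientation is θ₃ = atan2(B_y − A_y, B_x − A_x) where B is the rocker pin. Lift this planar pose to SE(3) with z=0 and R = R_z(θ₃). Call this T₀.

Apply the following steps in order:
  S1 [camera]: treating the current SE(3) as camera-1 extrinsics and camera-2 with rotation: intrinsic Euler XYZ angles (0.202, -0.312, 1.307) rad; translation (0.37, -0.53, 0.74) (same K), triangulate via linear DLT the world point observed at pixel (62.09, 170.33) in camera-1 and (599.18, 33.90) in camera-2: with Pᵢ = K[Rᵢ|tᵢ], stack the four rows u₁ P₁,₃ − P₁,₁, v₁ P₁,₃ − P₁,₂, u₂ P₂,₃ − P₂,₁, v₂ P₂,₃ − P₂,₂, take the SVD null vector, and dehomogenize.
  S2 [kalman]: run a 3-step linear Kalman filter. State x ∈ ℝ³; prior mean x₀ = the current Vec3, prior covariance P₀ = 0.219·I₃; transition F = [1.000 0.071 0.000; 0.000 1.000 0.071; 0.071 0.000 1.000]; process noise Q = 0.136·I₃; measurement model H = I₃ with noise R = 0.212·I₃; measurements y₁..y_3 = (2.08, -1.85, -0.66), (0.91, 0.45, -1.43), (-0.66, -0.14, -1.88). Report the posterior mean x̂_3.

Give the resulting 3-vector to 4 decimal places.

source (fourbar_fk): coupler pose = R=[0.9175 -0.3977 0.0000; 0.3977 0.9175 0.0000; 0.0000 0.0000 1.0000], t=(-0.6692, 0.7296, 0.0000)
after S1 (triangulate): (-0.0043, -0.9143, 0.3876)
after S2 (kf_track): (0.0829, -0.3245, -1.3956)

result = (0.0829, -0.3245, -1.3956)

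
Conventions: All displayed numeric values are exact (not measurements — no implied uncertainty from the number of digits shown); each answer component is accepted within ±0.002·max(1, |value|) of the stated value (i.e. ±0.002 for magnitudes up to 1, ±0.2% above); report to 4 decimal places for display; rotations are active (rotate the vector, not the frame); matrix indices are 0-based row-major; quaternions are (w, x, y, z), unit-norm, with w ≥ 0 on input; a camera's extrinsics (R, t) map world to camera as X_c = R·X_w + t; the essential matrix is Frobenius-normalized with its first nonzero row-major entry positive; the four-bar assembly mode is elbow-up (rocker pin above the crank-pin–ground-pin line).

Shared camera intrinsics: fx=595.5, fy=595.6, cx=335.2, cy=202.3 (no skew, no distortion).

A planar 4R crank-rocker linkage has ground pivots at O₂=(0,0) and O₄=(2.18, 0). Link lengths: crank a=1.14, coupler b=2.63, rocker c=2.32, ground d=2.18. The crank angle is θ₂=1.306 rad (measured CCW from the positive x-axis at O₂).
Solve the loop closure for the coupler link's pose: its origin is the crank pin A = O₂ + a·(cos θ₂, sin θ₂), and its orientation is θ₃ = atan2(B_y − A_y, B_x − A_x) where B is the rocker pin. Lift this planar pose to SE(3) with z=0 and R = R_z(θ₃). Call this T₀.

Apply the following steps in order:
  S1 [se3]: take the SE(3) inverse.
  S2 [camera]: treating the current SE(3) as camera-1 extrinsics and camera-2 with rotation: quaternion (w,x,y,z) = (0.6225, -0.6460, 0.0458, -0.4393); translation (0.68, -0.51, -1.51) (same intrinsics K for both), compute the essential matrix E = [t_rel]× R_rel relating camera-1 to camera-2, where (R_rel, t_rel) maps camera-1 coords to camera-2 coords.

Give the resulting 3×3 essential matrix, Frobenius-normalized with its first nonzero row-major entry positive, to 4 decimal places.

matrix = [0.3841 -0.2699 -0.3978; 0.4631 -0.2485 0.4120; 0.0458 -0.0636 -0.4115]

source (fourbar_fk): coupler pose = R=[0.8954 -0.4452 0.0000; 0.4452 0.8954 0.0000; 0.0000 0.0000 1.0000], t=(0.2984, 1.1003, 0.0000)
after S1 (invert_se3): R=[0.8954 0.4452 0.0000; -0.4452 0.8954 0.0000; 0.0000 0.0000 1.0000], t=(-0.7570, -0.8524, 0.0000)
after S2 (essential): [0.3841 -0.2699 -0.3978; 0.4631 -0.2485 0.4120; 0.0458 -0.0636 -0.4115]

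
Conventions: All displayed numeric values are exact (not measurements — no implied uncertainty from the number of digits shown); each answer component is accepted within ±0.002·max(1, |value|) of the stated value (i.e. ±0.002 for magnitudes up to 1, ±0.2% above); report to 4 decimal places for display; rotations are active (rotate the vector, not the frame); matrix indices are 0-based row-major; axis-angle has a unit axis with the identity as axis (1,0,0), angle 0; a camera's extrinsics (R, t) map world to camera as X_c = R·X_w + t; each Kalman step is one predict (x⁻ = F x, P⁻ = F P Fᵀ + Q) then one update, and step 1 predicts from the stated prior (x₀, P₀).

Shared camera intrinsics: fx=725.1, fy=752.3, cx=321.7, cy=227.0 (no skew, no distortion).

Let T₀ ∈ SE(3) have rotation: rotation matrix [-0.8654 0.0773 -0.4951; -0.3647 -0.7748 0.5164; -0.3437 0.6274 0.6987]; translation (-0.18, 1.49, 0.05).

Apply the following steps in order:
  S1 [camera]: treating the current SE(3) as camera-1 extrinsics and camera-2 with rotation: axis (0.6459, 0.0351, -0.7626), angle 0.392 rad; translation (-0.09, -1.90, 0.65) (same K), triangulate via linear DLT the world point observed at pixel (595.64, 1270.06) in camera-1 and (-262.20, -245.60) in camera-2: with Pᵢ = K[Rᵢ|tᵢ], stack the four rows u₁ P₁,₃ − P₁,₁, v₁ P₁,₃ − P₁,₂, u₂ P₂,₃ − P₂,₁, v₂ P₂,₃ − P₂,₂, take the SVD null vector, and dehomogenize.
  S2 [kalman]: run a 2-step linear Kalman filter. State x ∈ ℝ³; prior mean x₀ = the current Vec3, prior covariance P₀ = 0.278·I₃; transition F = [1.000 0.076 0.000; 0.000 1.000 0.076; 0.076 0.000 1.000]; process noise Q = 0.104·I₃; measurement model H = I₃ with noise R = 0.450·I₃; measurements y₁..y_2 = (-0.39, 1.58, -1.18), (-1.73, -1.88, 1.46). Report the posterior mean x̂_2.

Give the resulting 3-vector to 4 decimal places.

result = (-1.3999, -0.1863, 0.6166)

after S1 (triangulate): (-1.8800, 0.3258, 1.4911)
after S2 (kf_track): (-1.3999, -0.1863, 0.6166)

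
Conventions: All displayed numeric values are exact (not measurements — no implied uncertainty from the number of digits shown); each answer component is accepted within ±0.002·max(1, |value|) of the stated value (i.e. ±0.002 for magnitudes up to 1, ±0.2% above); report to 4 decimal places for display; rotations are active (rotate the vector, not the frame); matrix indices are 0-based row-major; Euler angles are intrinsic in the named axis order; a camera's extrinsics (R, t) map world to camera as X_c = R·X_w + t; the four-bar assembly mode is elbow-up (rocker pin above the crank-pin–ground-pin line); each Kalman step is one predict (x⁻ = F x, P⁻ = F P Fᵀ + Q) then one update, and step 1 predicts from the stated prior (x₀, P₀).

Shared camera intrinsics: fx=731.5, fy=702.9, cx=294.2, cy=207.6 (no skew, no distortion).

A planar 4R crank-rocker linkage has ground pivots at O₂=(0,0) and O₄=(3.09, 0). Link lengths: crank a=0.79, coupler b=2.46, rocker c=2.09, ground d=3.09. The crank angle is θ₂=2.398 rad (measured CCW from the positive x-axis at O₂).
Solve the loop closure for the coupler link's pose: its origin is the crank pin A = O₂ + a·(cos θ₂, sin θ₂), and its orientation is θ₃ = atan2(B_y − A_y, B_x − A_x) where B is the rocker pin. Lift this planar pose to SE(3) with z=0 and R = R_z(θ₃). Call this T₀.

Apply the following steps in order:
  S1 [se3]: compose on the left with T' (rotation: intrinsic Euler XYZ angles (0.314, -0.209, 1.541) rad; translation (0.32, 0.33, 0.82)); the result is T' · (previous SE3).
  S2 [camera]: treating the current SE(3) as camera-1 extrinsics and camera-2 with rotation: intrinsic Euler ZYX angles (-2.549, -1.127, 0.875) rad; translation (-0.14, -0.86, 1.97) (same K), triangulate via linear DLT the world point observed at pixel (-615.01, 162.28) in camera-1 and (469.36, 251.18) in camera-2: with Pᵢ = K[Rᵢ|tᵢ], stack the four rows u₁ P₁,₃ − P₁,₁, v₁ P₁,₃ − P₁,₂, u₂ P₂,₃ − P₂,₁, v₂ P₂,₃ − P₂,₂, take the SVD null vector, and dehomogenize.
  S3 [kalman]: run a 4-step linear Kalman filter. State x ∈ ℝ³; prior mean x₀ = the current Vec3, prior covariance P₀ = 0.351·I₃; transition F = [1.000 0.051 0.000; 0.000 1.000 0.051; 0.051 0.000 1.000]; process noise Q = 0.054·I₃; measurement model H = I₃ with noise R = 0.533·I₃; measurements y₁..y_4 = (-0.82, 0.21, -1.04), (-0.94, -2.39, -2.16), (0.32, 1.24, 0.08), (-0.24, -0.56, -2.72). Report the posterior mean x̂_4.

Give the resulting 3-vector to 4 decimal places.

source (fourbar_fk): coupler pose = R=[0.9143 -0.4051 0.0000; 0.4051 0.9143 0.0000; 0.0000 0.0000 1.0000], t=(-0.5815, 0.5348, 0.0000)
after S1 (compose_se3): R=[-0.3695 -0.9058 -0.2075; 0.9049 -0.2999 -0.3021; 0.2115 -0.2994 0.9304], t=(-0.2199, -0.1723, 0.5365)
after S2 (triangulate): (1.0977, 1.4796, 1.6448)
after S3 (kf_track): (-0.1254, -0.0723, -1.0165)

result = (-0.1254, -0.0723, -1.0165)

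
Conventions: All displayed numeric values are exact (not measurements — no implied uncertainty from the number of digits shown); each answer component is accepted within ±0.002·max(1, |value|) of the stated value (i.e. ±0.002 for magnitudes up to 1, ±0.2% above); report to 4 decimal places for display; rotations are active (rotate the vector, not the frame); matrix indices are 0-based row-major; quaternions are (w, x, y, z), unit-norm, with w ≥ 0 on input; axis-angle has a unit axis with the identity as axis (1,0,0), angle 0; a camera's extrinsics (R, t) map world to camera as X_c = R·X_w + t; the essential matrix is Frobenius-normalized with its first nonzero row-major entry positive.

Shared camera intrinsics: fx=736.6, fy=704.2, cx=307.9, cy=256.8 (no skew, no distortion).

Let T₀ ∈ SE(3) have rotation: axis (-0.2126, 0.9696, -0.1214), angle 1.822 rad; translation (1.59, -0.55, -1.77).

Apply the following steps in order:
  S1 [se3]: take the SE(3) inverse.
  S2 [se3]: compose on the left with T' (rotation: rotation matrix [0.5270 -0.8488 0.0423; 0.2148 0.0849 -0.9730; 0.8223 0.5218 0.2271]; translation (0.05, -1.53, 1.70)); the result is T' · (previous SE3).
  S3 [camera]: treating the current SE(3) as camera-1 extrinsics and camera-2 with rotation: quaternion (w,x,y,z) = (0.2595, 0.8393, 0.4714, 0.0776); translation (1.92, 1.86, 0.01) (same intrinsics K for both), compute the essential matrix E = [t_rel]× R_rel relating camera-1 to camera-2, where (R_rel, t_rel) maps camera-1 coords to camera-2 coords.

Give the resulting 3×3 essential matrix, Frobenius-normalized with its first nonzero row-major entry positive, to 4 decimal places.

after S1 (invert_se3): R=[-0.1922 -0.3750 -0.9069; -0.1398 0.9252 -0.3529; 0.9714 0.0590 -0.2302], t=(-1.5059, 0.1065, -1.9195)
after S2 (compose_se3): R=[0.0584 -0.9804 -0.1881; -0.9982 -0.0594 -0.0008; -0.0104 0.1878 -0.9821], t=(-0.9151, 0.0232, 0.0815)
after S3 (essential): [0.1596 0.0292 -0.6049; -0.1917 -0.0317 0.2832; -0.6528 -0.0989 -0.2319]

matrix = [0.1596 0.0292 -0.6049; -0.1917 -0.0317 0.2832; -0.6528 -0.0989 -0.2319]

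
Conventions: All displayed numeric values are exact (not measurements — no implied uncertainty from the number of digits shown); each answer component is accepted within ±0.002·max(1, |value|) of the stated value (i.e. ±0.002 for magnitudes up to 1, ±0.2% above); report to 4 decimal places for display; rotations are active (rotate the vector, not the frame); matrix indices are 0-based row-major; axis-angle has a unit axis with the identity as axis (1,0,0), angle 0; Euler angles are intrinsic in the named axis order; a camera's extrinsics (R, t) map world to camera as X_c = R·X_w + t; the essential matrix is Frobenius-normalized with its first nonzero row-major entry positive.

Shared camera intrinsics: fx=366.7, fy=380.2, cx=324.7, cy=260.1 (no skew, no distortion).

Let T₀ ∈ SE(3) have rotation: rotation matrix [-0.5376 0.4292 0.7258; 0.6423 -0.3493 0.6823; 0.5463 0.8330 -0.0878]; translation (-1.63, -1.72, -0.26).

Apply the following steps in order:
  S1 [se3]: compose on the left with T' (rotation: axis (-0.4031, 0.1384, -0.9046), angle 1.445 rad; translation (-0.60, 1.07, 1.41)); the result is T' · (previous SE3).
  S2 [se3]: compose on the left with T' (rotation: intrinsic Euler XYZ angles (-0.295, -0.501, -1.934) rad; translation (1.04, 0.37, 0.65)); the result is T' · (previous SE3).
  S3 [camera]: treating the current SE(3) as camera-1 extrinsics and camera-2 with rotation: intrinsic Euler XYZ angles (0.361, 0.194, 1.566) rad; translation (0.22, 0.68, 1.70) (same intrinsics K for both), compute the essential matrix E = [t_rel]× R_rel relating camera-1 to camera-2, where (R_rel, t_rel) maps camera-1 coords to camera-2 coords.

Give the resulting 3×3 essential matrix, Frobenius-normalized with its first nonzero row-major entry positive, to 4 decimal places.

after S1 (compose_se3): R=[0.6504 0.1984 0.7332; 0.7588 -0.2139 -0.6153; 0.0347 0.9565 -0.2896], t=(-2.6145, 2.2922, 1.7715)
after S2 (compose_se3): R=[0.4027 -0.6966 -0.5938; -0.7640 0.1014 -0.6372; 0.5040 0.7103 -0.4914], t=(2.8832, 2.8099, 3.0744)
after S3 (essential): [0.3244 -0.4745 0.3705; -0.4733 -0.0007 0.4967; -0.2105 0.1287 0.0277]

matrix = [0.3244 -0.4745 0.3705; -0.4733 -0.0007 0.4967; -0.2105 0.1287 0.0277]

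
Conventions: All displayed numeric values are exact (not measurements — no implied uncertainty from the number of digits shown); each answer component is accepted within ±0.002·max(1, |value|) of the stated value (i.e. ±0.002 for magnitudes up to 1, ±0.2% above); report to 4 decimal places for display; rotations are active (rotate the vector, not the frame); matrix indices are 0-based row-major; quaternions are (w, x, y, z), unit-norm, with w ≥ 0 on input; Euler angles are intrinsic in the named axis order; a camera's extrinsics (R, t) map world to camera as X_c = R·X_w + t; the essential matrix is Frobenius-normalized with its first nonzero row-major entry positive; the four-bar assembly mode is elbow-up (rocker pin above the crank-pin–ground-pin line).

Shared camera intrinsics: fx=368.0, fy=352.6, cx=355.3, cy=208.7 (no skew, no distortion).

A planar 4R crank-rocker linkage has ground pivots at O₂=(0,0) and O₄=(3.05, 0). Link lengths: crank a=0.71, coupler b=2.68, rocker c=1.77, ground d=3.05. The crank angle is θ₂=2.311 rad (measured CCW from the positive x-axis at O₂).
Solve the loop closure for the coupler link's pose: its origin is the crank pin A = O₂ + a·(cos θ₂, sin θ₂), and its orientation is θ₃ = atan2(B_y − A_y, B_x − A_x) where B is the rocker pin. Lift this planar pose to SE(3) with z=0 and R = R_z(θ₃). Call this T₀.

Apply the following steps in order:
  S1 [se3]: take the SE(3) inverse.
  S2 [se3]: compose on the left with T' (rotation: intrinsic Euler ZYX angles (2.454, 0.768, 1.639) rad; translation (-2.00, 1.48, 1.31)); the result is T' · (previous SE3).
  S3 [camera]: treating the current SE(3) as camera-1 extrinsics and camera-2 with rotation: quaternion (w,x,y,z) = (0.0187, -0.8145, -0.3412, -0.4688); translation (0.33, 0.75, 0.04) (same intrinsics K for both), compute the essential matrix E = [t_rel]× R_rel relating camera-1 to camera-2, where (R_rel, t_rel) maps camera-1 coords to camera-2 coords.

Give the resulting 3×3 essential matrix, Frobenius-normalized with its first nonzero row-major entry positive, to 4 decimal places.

source (fourbar_fk): coupler pose = R=[0.9383 -0.3457 0.0000; 0.3457 0.9383 0.0000; 0.0000 0.0000 1.0000], t=(-0.4789, 0.5242, 0.0000)
after S1 (invert_se3): R=[0.9383 0.3457 0.0000; -0.3457 0.9383 0.0000; 0.0000 0.0000 1.0000], t=(0.2681, -0.6574, 0.0000)
after S2 (compose_se3): R=[-0.3514 -0.6542 0.6698; 0.2581 0.6200 0.7409; -0.9000 0.4332 -0.0490], t=(-1.8253, 1.2786, 0.6520)
after S3 (essential): [0.3595 0.0426 0.5655; 0.1890 0.2849 0.0978; 0.1290 0.5920 -0.2356]

matrix = [0.3595 0.0426 0.5655; 0.1890 0.2849 0.0978; 0.1290 0.5920 -0.2356]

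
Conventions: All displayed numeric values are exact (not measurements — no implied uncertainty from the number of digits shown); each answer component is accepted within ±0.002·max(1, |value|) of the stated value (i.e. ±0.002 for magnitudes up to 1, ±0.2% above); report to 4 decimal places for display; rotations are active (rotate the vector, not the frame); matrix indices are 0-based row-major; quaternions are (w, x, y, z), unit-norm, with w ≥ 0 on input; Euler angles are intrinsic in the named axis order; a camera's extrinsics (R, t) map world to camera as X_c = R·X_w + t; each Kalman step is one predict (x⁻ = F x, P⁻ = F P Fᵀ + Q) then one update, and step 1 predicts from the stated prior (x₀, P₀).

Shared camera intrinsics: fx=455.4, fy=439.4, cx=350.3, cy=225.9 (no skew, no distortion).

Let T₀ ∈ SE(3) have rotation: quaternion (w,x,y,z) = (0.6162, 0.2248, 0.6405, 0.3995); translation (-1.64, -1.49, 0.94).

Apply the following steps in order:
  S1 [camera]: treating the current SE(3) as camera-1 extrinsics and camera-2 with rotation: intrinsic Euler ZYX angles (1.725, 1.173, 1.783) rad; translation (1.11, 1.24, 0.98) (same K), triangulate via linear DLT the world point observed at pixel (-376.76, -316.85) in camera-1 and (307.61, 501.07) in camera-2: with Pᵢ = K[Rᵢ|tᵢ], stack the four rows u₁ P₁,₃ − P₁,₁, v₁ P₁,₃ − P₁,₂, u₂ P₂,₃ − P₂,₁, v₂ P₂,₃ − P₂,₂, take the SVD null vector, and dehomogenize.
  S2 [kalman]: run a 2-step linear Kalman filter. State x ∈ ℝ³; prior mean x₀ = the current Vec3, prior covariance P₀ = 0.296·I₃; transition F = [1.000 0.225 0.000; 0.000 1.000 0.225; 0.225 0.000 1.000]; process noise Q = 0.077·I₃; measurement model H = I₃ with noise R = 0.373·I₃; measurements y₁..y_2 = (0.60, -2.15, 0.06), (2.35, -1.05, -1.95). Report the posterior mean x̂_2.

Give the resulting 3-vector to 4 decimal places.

result = (0.7228, -0.9591, -1.1869)

after S1 (triangulate): (-1.0193, 0.5333, -1.4236)
after S2 (kf_track): (0.7228, -0.9591, -1.1869)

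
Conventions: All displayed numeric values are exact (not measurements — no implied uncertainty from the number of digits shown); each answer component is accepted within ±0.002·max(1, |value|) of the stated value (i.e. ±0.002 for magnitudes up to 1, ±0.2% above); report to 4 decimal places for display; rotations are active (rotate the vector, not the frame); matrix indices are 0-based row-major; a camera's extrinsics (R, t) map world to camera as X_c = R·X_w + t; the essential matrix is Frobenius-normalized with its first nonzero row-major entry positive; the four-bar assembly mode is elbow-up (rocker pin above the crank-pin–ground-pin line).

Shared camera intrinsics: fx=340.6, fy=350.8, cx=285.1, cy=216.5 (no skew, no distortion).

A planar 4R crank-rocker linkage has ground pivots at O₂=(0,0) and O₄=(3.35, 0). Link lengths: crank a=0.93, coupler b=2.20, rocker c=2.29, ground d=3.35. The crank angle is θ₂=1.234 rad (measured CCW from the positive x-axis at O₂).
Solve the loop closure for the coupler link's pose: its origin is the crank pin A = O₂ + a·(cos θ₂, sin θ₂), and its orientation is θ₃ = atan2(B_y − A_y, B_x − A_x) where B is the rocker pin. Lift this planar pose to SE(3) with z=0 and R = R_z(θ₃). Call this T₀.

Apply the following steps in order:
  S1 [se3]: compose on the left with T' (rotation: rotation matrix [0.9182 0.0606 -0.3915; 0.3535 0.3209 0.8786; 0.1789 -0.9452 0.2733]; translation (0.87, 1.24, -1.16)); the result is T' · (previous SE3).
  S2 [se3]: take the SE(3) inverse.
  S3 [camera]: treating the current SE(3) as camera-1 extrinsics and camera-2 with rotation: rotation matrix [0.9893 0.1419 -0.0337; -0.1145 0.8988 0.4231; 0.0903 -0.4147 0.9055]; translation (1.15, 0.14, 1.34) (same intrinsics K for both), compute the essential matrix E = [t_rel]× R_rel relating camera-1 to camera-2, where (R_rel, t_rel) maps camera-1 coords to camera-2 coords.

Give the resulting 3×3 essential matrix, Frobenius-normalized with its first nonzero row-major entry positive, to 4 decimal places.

matrix = [0.0197 0.2021 -0.2035; -0.0511 -0.6674 -0.1636; 0.0193 0.1025 -0.6570]

source (fourbar_fk): coupler pose = R=[0.8641 -0.5033 0.0000; 0.5033 0.8641 0.0000; 0.0000 0.0000 1.0000], t=(0.3073, 0.8778, 0.0000)
after S1 (compose_se3): R=[0.8239 -0.4098 -0.3915; 0.4670 0.0994 0.8787; -0.3212 -0.9067 0.2733], t=(1.2054, 1.6303, -1.9346)
after S2 (invert_se3): R=[0.8239 0.4670 -0.3212; -0.4098 0.0994 -0.9067; -0.3915 0.8787 0.2733], t=(-2.3758, -1.4223, -0.4319)
after S3 (essential): [0.0197 0.2021 -0.2035; -0.0511 -0.6674 -0.1636; 0.0193 0.1025 -0.6570]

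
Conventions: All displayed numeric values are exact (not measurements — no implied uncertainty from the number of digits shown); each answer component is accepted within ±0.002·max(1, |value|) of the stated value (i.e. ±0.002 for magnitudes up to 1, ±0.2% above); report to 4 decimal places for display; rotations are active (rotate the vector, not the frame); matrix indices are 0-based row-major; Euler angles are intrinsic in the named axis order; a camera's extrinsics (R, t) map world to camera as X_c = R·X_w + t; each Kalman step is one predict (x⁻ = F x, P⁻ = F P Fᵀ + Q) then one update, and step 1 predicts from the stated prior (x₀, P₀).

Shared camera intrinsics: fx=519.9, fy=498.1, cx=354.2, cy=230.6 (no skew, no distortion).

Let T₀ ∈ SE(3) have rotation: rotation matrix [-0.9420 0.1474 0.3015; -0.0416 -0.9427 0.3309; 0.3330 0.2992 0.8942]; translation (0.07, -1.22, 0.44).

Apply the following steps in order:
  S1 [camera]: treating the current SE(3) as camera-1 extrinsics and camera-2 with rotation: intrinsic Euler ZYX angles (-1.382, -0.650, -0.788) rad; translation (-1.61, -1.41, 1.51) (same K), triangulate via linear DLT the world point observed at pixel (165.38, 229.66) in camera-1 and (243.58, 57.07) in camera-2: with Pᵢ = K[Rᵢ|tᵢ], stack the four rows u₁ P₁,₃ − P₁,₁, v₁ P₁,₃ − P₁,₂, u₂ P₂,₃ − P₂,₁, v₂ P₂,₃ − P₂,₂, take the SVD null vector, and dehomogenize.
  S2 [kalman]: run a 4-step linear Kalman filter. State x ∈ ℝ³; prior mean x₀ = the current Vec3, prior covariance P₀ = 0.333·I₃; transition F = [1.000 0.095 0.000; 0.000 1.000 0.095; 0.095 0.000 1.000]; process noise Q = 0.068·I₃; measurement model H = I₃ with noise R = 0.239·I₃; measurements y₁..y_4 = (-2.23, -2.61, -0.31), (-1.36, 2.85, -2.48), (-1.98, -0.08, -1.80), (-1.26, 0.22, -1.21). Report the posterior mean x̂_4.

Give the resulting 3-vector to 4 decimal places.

result = (-1.4109, 0.0616, -1.3835)

after S1 (triangulate): (1.4557, -0.7105, 1.8321)
after S2 (kf_track): (-1.4109, 0.0616, -1.3835)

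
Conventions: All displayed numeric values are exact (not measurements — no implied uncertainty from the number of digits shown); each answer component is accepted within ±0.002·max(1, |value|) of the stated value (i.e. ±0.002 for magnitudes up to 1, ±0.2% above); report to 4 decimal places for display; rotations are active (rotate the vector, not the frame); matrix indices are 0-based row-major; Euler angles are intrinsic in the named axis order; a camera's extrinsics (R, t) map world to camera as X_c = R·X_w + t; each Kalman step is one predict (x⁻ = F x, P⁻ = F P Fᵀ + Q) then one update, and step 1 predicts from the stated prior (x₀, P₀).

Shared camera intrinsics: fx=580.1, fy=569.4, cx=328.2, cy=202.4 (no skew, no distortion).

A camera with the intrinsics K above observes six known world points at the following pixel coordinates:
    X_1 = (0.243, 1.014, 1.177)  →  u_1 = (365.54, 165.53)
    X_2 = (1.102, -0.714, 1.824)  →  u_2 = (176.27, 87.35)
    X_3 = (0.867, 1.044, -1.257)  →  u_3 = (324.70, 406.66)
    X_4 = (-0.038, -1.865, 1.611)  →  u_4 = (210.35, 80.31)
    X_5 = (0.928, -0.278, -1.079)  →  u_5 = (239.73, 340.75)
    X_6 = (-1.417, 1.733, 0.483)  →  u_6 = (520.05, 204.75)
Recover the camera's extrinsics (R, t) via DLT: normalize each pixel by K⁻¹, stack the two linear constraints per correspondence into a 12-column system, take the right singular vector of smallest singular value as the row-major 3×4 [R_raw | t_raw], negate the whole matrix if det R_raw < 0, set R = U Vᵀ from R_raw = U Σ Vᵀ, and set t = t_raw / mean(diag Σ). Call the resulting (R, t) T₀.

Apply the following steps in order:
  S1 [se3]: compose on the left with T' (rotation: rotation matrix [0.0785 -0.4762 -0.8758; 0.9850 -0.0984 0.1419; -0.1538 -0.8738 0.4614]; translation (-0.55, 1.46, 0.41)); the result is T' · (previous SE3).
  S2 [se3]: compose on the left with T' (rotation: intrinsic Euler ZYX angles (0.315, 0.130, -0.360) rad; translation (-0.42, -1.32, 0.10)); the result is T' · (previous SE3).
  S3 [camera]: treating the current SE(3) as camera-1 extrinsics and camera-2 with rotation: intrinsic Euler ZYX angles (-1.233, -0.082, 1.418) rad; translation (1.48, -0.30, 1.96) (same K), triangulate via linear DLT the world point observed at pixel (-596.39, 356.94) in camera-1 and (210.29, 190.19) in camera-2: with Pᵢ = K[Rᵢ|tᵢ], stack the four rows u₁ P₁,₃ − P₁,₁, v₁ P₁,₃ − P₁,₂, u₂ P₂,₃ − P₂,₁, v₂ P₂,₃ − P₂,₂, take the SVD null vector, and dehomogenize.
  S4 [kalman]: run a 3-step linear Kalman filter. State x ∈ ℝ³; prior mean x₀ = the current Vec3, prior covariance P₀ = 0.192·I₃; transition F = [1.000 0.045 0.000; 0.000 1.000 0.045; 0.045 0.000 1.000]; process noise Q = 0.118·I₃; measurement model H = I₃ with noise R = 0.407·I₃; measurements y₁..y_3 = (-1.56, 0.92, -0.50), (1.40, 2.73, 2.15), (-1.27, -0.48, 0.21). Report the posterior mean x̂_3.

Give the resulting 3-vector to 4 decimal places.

source (pnp_recover): camera pose = R=[-0.7143 0.6996 -0.0190; 0.2747 0.2553 -0.9270; -0.6437 -0.6674 -0.3745], t=(-0.1700, 0.4200, 6.6100)
after S1 (compose_se3): R=[0.3768 0.5178 0.7680; -0.8219 0.5693 0.0194; -0.4271 -0.6386 0.6401], t=(-6.5525, 2.1889, 3.1187)
after S2 (compose_se3): R=[0.6266 0.2945 0.7216; -0.7631 0.4197 0.4914; -0.1581 -0.8586 0.4877], t=(-7.3078, -0.2543, 3.0790)
after S3 (triangulate): (-0.8636, -0.2028, 1.6720)
after S4 (kf_track): (-0.5512, 0.6186, 0.8326)

result = (-0.5512, 0.6186, 0.8326)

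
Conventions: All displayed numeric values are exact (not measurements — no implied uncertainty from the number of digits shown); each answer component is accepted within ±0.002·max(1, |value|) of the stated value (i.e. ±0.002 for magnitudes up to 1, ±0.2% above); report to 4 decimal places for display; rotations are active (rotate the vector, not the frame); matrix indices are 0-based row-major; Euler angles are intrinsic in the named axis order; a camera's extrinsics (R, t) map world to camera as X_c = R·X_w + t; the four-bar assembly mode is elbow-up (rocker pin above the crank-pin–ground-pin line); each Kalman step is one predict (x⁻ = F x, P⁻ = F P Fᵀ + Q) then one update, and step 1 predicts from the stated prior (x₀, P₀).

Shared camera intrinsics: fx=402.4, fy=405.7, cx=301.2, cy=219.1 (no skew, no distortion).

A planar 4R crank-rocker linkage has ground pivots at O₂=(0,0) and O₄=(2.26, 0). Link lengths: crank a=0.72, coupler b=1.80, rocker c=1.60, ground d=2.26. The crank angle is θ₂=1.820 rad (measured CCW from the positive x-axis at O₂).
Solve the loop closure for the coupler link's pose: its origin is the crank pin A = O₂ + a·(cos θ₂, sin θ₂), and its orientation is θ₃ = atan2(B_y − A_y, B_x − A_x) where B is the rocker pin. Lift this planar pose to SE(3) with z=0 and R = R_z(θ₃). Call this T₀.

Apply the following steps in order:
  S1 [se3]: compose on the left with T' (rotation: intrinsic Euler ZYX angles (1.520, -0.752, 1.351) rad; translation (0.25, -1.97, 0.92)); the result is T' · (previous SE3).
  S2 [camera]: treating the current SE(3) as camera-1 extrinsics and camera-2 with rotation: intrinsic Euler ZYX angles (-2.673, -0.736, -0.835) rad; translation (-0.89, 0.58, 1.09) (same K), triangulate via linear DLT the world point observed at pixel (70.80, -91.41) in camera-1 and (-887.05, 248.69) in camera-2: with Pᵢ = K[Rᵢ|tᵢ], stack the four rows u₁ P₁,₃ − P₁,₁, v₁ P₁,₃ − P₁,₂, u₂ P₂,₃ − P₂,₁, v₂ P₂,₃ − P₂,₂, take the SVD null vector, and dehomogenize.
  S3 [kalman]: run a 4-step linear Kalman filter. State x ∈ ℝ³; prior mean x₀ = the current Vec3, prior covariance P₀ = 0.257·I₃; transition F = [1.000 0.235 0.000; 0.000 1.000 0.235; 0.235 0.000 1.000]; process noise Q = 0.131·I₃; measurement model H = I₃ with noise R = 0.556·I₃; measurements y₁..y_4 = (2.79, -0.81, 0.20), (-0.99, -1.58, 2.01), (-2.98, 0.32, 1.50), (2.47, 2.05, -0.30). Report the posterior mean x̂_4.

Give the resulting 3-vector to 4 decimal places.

result = (0.6017, 0.7930, 0.6462)

source (fourbar_fk): coupler pose = R=[0.9214 -0.3887 0.0000; 0.3887 0.9214 0.0000; 0.0000 0.0000 1.0000], t=(-0.1776, 0.6978, 0.0000)
after S1 (compose_se3): R=[-0.0636 -0.2462 0.9671; 0.4175 -0.8868 -0.1983; 0.9064 0.3912 0.1592], t=(0.0679, -2.5564, 1.2960)
after S2 (triangulate): (1.6977, 0.7410, -1.4802)
after S3 (kf_track): (0.6017, 0.7930, 0.6462)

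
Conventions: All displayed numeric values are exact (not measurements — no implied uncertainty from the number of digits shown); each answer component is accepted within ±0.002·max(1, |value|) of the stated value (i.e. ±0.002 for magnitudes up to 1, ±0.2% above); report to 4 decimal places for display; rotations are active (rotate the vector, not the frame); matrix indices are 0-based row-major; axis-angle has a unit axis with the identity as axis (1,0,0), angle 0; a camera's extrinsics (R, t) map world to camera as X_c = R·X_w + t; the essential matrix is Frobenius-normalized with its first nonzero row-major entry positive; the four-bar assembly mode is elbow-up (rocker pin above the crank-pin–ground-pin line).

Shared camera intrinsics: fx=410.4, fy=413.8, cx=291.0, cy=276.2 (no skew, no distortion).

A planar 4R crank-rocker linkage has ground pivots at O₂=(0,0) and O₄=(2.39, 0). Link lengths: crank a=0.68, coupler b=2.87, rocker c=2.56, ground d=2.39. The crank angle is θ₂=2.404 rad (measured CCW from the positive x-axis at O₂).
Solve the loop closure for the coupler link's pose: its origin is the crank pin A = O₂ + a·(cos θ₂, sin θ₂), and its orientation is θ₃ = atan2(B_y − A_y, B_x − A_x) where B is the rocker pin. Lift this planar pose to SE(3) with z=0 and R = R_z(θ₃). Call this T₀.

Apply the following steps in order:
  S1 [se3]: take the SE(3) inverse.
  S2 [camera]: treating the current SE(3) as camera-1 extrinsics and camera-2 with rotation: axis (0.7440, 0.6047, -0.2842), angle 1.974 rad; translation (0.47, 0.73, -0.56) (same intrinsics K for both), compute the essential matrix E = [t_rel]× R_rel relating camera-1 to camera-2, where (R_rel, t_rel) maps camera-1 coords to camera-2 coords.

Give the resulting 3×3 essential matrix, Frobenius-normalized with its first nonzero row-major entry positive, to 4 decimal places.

source (fourbar_fk): coupler pose = R=[0.7266 -0.6871 0.0000; 0.6871 0.7266 0.0000; 0.0000 0.0000 1.0000], t=(-0.5033, 0.4573, 0.0000)
after S1 (invert_se3): R=[0.7266 0.6871 0.0000; -0.6871 0.7266 0.0000; 0.0000 0.0000 1.0000], t=(0.0515, -0.6780, 0.0000)
after S2 (essential): [0.1641 -0.4305 0.0787; -0.2147 0.4603 -0.1630; 0.2274 0.2668 0.6116]

matrix = [0.1641 -0.4305 0.0787; -0.2147 0.4603 -0.1630; 0.2274 0.2668 0.6116]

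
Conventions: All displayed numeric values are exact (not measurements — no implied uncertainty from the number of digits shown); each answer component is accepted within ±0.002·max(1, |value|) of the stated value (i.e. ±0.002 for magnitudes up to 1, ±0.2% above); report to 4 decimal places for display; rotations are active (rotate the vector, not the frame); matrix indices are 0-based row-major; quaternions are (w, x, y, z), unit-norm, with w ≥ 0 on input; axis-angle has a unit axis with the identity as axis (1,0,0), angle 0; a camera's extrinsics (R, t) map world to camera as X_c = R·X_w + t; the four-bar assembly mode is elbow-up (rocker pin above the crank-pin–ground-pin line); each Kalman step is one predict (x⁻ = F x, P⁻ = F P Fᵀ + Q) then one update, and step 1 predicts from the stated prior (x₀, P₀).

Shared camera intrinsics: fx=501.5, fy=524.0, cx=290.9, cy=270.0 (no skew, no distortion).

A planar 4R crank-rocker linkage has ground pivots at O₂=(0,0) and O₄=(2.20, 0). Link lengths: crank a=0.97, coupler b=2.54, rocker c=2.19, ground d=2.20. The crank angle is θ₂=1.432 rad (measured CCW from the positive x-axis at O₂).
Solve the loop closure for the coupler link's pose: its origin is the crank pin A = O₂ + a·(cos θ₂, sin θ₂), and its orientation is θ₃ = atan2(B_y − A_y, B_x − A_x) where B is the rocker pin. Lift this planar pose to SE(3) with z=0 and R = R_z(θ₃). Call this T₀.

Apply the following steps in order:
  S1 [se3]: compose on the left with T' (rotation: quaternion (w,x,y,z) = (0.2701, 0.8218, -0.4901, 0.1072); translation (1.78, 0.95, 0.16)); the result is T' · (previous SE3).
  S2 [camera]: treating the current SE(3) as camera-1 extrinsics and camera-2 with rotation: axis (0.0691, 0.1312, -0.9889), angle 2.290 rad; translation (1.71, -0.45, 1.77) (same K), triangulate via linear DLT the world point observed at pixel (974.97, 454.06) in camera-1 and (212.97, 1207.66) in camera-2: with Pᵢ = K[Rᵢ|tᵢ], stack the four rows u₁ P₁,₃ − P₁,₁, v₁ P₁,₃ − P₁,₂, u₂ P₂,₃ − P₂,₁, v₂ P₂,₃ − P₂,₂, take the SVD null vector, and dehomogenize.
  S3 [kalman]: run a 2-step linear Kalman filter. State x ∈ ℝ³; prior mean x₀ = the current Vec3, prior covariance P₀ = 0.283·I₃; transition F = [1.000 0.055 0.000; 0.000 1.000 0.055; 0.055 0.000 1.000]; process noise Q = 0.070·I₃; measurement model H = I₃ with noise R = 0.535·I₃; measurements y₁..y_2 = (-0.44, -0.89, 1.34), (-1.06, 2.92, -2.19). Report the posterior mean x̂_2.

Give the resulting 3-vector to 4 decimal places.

result = (-0.2348, 0.0097, -0.9895)

source (fourbar_fk): coupler pose = R=[0.8763 -0.4817 0.0000; 0.4817 0.8763 0.0000; 0.0000 0.0000 1.0000], t=(0.1342, 0.9607, 0.0000)
after S1 (compose_se3): R=[0.0193 -0.9959 -0.0886; -0.8352 0.0326 -0.5490; 0.5496 0.0846 -0.8311], t=(1.0172, 0.4907, 0.5447)
after S2 (triangulate): (0.6964, -1.7543, -1.6409)
after S3 (kf_track): (-0.2348, 0.0097, -0.9895)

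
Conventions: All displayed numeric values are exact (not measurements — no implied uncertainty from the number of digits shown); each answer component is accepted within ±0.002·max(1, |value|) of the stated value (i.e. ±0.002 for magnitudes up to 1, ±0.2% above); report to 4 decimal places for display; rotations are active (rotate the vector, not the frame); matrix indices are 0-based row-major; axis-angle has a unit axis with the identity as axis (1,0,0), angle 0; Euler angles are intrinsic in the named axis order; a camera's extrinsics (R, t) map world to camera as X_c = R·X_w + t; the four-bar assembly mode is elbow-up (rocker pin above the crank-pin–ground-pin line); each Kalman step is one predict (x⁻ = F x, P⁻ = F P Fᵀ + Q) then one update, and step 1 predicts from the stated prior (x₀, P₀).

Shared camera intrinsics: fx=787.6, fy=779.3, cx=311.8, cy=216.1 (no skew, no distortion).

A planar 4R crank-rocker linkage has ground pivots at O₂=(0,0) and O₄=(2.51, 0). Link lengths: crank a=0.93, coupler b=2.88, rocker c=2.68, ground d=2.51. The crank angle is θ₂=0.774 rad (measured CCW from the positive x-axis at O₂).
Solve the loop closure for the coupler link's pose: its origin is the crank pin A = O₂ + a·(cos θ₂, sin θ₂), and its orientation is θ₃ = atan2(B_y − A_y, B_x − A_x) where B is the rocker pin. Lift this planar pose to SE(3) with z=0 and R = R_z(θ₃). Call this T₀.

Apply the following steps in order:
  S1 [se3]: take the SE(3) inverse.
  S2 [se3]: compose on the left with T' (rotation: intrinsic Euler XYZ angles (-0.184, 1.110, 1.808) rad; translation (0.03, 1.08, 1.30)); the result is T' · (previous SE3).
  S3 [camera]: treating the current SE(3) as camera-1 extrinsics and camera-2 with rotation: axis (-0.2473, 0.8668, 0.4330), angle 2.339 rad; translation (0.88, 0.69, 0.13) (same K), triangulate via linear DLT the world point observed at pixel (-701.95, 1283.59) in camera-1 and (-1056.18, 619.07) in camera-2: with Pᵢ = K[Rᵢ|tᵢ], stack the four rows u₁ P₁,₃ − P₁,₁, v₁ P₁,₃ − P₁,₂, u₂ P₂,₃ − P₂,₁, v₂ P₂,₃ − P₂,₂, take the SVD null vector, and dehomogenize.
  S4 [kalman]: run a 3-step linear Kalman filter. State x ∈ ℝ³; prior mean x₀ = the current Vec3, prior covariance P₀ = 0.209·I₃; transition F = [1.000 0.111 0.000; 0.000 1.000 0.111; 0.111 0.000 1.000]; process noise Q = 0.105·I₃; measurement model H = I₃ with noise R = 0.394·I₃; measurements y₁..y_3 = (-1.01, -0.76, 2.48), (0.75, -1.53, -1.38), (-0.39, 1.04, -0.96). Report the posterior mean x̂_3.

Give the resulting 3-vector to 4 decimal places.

result = (0.0134, 0.0943, -0.5825)

source (fourbar_fk): coupler pose = R=[0.7121 -0.7021 0.0000; 0.7021 0.7121 0.0000; 0.0000 0.0000 1.0000], t=(0.6651, 0.6501, 0.0000)
after S1 (invert_se3): R=[0.7121 0.7021 0.0000; -0.7021 0.7121 0.0000; 0.0000 0.0000 1.0000], t=(-0.9300, 0.0040, 0.0000)
after S2 (compose_se3): R=[0.2290 -0.3811 0.8957; 0.7582 0.6469 0.0814; -0.6104 0.6605 0.4372], t=(0.1254, 0.1552, 1.2766)
after S3 (triangulate): (0.7732, 1.2475, -1.3188)
after S4 (kf_track): (0.0134, 0.0943, -0.5825)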